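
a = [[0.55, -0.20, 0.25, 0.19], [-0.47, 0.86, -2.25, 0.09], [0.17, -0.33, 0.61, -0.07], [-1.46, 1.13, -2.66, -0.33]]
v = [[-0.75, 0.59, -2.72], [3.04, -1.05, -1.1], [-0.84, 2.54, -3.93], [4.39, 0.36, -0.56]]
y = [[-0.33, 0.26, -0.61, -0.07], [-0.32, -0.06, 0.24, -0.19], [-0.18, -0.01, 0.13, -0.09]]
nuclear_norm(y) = 1.27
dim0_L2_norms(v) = [5.46, 2.83, 4.94]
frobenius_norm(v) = 7.89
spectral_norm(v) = 5.61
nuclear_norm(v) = 12.44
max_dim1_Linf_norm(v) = 4.39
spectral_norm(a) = 4.12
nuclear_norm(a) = 5.00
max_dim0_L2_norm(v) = 5.46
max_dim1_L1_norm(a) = 5.58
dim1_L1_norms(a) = [1.19, 3.67, 1.18, 5.58]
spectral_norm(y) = 0.75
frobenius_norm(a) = 4.19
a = v @ y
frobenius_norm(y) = 0.90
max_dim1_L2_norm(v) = 4.75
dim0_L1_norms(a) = [2.65, 2.52, 5.77, 0.68]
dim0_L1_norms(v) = [9.02, 4.54, 8.31]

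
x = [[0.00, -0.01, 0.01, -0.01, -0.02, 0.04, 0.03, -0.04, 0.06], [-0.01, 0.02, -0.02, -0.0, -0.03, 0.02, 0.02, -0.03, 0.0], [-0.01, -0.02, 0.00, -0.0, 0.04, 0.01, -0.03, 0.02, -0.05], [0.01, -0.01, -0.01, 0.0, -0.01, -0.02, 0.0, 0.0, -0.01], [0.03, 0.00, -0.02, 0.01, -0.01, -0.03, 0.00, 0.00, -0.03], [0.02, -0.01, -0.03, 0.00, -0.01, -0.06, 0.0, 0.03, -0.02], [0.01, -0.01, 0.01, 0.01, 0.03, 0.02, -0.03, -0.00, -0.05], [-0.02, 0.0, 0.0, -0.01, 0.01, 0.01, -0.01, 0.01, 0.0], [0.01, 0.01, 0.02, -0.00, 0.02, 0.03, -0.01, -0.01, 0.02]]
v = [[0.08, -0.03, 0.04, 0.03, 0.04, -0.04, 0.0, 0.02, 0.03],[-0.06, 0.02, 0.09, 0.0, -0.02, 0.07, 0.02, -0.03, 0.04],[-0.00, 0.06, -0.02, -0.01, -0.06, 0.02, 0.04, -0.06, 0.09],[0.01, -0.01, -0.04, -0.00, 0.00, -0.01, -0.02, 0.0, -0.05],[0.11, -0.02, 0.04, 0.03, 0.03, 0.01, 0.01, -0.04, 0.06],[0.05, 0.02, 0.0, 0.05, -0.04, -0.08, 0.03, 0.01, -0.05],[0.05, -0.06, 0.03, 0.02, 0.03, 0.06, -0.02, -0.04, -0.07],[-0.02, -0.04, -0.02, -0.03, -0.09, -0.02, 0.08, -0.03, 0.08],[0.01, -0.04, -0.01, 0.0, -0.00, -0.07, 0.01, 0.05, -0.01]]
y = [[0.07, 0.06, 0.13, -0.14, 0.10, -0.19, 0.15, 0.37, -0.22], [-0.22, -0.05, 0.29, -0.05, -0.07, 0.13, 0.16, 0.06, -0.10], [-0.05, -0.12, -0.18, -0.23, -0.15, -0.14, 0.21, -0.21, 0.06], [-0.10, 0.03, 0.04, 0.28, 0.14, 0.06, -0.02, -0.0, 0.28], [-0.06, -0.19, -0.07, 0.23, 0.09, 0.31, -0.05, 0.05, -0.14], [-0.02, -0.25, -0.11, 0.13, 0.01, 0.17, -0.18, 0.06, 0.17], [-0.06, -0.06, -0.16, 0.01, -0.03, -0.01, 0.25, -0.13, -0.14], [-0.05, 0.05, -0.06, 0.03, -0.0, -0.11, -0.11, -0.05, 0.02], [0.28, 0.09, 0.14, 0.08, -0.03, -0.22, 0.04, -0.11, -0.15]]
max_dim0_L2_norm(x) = 0.1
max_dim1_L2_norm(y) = 0.55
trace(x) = -0.05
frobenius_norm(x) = 0.19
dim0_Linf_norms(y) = [0.28, 0.25, 0.29, 0.28, 0.15, 0.31, 0.25, 0.37, 0.28]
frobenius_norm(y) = 1.31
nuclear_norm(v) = 0.91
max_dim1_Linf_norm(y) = 0.37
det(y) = -0.00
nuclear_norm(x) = 0.40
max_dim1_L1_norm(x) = 0.22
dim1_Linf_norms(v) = [0.08, 0.09, 0.09, 0.05, 0.11, 0.08, 0.07, 0.09, 0.07]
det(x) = 0.00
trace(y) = 0.43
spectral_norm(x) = 0.14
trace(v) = -0.03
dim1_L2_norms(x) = [0.09, 0.06, 0.08, 0.03, 0.06, 0.08, 0.07, 0.03, 0.05]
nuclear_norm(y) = 3.34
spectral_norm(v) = 0.23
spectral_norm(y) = 0.78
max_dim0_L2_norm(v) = 0.17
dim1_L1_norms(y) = [1.43, 1.13, 1.35, 0.95, 1.19, 1.1, 0.85, 0.48, 1.14]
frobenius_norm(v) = 0.39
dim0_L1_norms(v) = [0.39, 0.3, 0.29, 0.17, 0.31, 0.38, 0.23, 0.28, 0.48]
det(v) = 0.00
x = y @ v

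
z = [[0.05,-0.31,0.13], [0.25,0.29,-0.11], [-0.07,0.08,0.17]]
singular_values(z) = [0.48, 0.23, 0.17]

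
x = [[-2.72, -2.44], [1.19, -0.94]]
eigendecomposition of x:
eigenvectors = [[0.82+0.00j, (0.82-0j)], [(-0.3-0.49j), -0.30+0.49j]]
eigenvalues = [(-1.83+1.45j), (-1.83-1.45j)]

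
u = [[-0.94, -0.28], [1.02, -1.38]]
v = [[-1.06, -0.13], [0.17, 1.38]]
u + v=[[-2.0,-0.41],[1.19,0.00]]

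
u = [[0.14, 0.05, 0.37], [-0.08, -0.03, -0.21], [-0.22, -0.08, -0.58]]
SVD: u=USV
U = [[-0.51, -0.63, 0.58], [0.29, -0.76, -0.58], [0.81, -0.13, 0.58]]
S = [0.78, 0.0, 0.0]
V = [[-0.35, -0.13, -0.93], [0.24, 0.94, -0.22], [0.90, -0.30, -0.3]]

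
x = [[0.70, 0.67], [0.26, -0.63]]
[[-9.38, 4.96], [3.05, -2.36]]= x@[[-6.29, 2.51], [-7.43, 4.78]]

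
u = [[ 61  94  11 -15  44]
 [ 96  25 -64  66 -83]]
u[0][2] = 11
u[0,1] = 94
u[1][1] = 25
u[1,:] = [96, 25, -64, 66, -83]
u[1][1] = 25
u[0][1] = 94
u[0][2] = 11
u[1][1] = 25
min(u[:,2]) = -64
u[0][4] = 44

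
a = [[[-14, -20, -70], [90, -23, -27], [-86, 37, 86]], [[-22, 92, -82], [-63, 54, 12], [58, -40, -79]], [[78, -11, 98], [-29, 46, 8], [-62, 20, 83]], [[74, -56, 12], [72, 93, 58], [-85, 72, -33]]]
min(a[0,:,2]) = -70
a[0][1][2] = -27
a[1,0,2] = -82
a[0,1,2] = -27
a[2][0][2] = 98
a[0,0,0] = -14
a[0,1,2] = -27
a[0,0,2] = -70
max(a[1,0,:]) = 92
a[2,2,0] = -62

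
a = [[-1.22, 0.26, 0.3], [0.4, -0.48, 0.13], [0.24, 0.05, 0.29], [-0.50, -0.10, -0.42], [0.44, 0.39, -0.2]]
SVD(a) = [[-0.85, 0.1, -0.35], [0.31, 0.65, 0.16], [0.14, 0.15, -0.49], [-0.30, -0.17, 0.76], [0.26, -0.72, -0.18]] @ diag([1.483746465138595, 0.6602035280074, 0.6182456864348564]) @ [[0.99,-0.16,-0.07], [-0.09,-0.82,0.56], [-0.14,-0.55,-0.82]]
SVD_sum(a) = [[-1.24, 0.2, 0.08], [0.45, -0.07, -0.03], [0.21, -0.03, -0.01], [-0.44, 0.07, 0.03], [0.38, -0.06, -0.03]] + [[-0.01, -0.06, 0.04], [-0.04, -0.35, 0.24], [-0.01, -0.08, 0.06], [0.01, 0.09, -0.06], [0.04, 0.39, -0.27]] + [[0.03, 0.12, 0.18], [-0.01, -0.05, -0.08], [0.04, 0.17, 0.25], [-0.07, -0.26, -0.39], [0.02, 0.06, 0.09]]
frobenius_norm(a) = 1.74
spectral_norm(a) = 1.48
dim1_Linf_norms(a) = [1.22, 0.48, 0.29, 0.5, 0.44]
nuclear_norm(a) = 2.76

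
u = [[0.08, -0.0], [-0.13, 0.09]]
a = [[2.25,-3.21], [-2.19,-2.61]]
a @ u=[[0.60,-0.29], [0.16,-0.23]]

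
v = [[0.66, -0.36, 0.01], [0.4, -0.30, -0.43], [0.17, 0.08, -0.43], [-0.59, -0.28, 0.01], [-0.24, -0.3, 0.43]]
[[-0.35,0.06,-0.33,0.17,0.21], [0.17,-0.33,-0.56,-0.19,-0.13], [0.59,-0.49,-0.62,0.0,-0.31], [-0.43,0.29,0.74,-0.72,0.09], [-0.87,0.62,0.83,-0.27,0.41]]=v @[[0.14,-0.22,-0.90,0.77,0.07], [1.20,-0.55,-0.7,0.96,-0.45], [-1.1,0.94,0.95,0.48,0.67]]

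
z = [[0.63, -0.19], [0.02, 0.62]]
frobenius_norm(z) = 0.90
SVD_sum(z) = [[0.38, -0.42], [-0.3, 0.33]] + [[0.25, 0.23], [0.32, 0.29]]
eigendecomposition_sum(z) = [[(0.32+0.01j), (-0.1+0.97j)], [(0.01-0.1j), 0.31+0.06j]] + [[0.32-0.01j,(-0.1-0.97j)], [(0.01+0.1j),(0.31-0.06j)]]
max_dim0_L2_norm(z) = 0.65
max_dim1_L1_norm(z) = 0.82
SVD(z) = [[-0.78, 0.62], [0.62, 0.78]] @ diag([0.7189055609622064, 0.5486116973029425]) @ [[-0.67,0.74], [0.74,0.67]]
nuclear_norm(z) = 1.27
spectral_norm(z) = 0.72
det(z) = 0.39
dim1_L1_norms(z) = [0.82, 0.64]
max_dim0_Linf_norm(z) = 0.63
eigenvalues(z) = [(0.62+0.06j), (0.62-0.06j)]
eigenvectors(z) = [[(0.95+0j),(0.95-0j)], [(0.03-0.31j),(0.03+0.31j)]]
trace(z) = 1.25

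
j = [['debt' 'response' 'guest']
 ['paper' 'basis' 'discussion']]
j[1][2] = 'discussion'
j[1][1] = 'basis'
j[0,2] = 'guest'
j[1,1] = 'basis'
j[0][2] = 'guest'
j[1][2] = 'discussion'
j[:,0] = ['debt', 'paper']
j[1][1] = 'basis'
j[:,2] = ['guest', 'discussion']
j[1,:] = ['paper', 'basis', 'discussion']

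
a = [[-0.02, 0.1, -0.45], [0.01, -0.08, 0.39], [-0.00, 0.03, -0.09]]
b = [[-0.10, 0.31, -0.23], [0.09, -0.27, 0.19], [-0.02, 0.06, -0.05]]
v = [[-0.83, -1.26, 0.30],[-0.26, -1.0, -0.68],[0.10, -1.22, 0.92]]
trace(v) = -0.91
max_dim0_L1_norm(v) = 3.48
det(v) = 1.36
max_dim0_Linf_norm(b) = 0.31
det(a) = 0.00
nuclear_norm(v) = 3.85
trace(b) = -0.42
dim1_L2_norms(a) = [0.46, 0.4, 0.09]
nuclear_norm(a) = 0.63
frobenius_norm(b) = 0.53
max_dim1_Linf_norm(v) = 1.26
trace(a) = -0.19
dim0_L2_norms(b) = [0.14, 0.42, 0.3]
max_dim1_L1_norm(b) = 0.64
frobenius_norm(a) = 0.62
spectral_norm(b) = 0.53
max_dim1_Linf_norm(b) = 0.31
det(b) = 0.00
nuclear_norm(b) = 0.54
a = b @ v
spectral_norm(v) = 2.15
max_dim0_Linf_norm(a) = 0.45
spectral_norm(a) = 0.62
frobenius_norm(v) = 2.50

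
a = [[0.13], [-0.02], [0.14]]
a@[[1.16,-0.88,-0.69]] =[[0.15, -0.11, -0.09], [-0.02, 0.02, 0.01], [0.16, -0.12, -0.10]]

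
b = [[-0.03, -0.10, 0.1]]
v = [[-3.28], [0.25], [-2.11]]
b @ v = [[-0.14]]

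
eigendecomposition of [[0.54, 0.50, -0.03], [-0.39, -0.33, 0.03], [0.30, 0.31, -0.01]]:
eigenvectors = [[-0.72+0.00j, -0.72-0.00j, 0.28+0.00j], [0.61-0.10j, 0.61+0.10j, -0.25+0.00j], [-0.30-0.11j, (-0.3+0.11j), 0.93+0.00j]]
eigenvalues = [(0.1+0.07j), (0.1-0.07j), (-0+0j)]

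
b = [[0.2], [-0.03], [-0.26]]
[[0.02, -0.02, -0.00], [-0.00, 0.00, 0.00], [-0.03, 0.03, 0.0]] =b @ [[0.11, -0.12, -0.01]]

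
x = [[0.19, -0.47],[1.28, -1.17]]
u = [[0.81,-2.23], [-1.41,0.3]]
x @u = [[0.82, -0.56],[2.69, -3.21]]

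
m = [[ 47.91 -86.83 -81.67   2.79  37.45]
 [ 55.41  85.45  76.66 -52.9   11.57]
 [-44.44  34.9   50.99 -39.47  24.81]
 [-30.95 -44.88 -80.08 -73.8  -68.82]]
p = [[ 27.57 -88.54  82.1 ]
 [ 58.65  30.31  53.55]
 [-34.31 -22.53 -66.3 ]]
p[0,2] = 82.1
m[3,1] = -44.88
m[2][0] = -44.44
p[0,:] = [27.57, -88.54, 82.1]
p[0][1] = -88.54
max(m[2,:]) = 50.99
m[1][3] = -52.9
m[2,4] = 24.81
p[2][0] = -34.31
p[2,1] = -22.53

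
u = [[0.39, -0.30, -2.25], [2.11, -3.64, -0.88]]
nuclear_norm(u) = 6.48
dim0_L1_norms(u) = [2.5, 3.94, 3.13]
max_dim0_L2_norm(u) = 3.65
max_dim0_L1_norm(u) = 3.94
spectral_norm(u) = 4.42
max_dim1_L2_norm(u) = 4.3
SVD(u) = [[0.26,0.96], [0.96,-0.26]] @ diag([4.42059353650788, 2.0588960112120174]) @ [[0.48, -0.81, -0.33], [-0.09, 0.33, -0.94]]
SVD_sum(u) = [[0.56,-0.95,-0.38], [2.06,-3.46,-1.39]] + [[-0.17, 0.65, -1.87], [0.05, -0.18, 0.51]]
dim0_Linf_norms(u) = [2.11, 3.64, 2.25]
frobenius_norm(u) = 4.88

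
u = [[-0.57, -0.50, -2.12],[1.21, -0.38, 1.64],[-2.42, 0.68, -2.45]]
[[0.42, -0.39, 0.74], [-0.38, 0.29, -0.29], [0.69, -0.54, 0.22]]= u@[[-0.23, 0.22, 0.35],[-0.16, 0.24, -0.01],[-0.1, 0.07, -0.44]]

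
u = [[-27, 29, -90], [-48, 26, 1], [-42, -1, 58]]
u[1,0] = -48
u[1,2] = 1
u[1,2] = 1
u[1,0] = -48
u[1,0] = -48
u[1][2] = 1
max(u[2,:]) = 58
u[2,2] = 58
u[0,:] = [-27, 29, -90]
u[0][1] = 29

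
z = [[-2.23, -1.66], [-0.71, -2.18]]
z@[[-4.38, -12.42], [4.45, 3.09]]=[[2.38, 22.57], [-6.59, 2.08]]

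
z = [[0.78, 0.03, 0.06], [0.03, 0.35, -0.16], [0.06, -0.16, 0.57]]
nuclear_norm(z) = 1.70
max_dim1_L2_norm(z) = 0.78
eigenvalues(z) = [0.26, 0.8, 0.64]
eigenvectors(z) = [[0.10,-0.96,-0.26], [-0.88,0.04,-0.48], [-0.47,-0.28,0.84]]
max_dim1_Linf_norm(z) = 0.78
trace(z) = 1.70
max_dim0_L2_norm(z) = 0.78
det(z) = 0.13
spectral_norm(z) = 0.80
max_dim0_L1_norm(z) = 0.87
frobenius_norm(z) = 1.06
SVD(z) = [[-0.96, -0.26, -0.10],[0.04, -0.48, 0.88],[-0.28, 0.84, 0.47]] @ diag([0.79636553413099, 0.6435518308753536, 0.26008263499365664]) @ [[-0.96,0.04,-0.28], [-0.26,-0.48,0.84], [-0.10,0.88,0.47]]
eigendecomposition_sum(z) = [[0.0, -0.02, -0.01],[-0.02, 0.20, 0.11],[-0.01, 0.11, 0.06]] + [[0.73, -0.03, 0.21], [-0.03, 0.00, -0.01], [0.21, -0.01, 0.06]] + [[0.04, 0.08, -0.14], [0.08, 0.15, -0.26], [-0.14, -0.26, 0.45]]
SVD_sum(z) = [[0.73, -0.03, 0.21], [-0.03, 0.0, -0.01], [0.21, -0.01, 0.06]] + [[0.04,0.08,-0.14], [0.08,0.15,-0.26], [-0.14,-0.26,0.45]] + [[0.0, -0.02, -0.01], [-0.02, 0.2, 0.11], [-0.01, 0.11, 0.06]]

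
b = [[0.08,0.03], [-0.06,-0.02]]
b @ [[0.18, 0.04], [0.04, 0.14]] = [[0.02, 0.01], [-0.01, -0.01]]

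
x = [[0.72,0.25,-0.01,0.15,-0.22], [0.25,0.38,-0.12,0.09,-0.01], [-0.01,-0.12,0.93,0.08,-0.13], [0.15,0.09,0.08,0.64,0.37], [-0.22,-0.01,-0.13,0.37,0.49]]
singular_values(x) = [1.0, 0.94, 0.93, 0.23, 0.05]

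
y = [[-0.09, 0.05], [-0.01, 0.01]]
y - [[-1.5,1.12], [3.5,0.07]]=[[1.41, -1.07], [-3.51, -0.06]]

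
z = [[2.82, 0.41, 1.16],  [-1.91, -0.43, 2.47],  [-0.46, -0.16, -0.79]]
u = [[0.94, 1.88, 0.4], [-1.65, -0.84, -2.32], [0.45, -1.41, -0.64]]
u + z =[[3.76,2.29,1.56], [-3.56,-1.27,0.15], [-0.01,-1.57,-1.43]]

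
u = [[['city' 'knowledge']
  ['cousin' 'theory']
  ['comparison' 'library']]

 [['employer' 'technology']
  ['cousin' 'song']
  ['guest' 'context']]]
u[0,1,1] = 'theory'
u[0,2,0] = 'comparison'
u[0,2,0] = 'comparison'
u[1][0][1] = 'technology'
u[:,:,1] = [['knowledge', 'theory', 'library'], ['technology', 'song', 'context']]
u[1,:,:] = [['employer', 'technology'], ['cousin', 'song'], ['guest', 'context']]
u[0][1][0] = 'cousin'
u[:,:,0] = [['city', 'cousin', 'comparison'], ['employer', 'cousin', 'guest']]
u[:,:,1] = [['knowledge', 'theory', 'library'], ['technology', 'song', 'context']]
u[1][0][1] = 'technology'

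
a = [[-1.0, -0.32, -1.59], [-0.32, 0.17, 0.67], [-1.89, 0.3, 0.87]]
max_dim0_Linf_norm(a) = 1.89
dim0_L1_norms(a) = [3.21, 0.79, 3.13]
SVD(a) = [[-0.16, 0.96, -0.24], [-0.25, -0.27, -0.93], [-0.95, -0.09, 0.28]] @ diag([2.193597424506436, 1.953925216451954, 0.002566653835874567]) @ [[0.93, -0.13, -0.34], [-0.36, -0.19, -0.91], [0.05, 0.97, -0.23]]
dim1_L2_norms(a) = [1.91, 0.76, 2.1]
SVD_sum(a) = [[-0.34, 0.05, 0.12], [-0.51, 0.07, 0.18], [-1.95, 0.26, 0.7]] + [[-0.66,-0.36,-1.71], [0.19,0.10,0.49], [0.06,0.04,0.17]] + [[-0.00,-0.0,0.0], [-0.0,-0.00,0.0], [0.00,0.0,-0.0]]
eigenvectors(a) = [[0.83, 0.46, -0.05],[-0.05, -0.36, -0.97],[0.55, -0.81, 0.23]]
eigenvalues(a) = [-2.03, 2.07, -0.0]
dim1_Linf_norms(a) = [1.59, 0.67, 1.89]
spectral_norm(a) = 2.19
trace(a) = 0.04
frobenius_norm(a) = 2.94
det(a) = 0.01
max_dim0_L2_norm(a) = 2.16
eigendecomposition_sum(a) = [[-1.51, -0.11, -0.8],[0.08, 0.01, 0.04],[-0.99, -0.07, -0.53]] + [[0.51, -0.21, -0.79], [-0.40, 0.17, 0.63], [-0.90, 0.37, 1.40]] + [[-0.00,-0.0,0.0], [-0.0,-0.00,0.00], [0.0,0.0,-0.0]]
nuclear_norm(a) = 4.15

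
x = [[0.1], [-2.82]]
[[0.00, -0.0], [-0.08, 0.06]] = x @ [[0.03, -0.02]]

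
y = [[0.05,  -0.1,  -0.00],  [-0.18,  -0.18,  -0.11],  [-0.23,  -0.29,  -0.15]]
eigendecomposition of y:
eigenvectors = [[0.13, 0.86, -0.37], [0.56, -0.44, -0.18], [0.82, -0.28, 0.91]]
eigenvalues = [-0.38, 0.1, 0.0]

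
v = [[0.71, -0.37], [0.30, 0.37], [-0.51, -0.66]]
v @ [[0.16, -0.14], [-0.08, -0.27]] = [[0.14, 0.00], [0.02, -0.14], [-0.03, 0.25]]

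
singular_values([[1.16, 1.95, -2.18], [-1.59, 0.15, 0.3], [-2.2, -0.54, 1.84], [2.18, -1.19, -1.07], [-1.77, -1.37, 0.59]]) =[5.07, 2.6, 1.15]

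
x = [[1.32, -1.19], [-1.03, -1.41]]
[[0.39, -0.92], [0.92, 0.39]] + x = [[1.71, -2.11], [-0.11, -1.02]]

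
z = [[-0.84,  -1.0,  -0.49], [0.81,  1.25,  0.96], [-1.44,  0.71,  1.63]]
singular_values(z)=[2.52, 1.99, 0.08]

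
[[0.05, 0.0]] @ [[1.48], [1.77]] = [[0.07]]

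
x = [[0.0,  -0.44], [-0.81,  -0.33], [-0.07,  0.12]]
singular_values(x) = [0.89, 0.42]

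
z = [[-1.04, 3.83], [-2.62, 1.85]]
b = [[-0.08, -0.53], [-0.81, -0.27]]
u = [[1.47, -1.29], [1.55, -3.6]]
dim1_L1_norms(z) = [4.87, 4.47]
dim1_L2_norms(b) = [0.54, 0.85]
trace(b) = -0.35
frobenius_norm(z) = 5.10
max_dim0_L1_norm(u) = 4.89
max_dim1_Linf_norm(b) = 0.81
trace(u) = -2.13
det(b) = -0.41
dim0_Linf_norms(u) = [1.55, 3.6]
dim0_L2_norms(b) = [0.81, 0.59]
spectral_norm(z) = 4.82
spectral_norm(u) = 4.31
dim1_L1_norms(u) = [2.76, 5.15]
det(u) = -3.29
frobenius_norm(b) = 1.01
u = b @ z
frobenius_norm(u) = 4.38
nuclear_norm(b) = 1.35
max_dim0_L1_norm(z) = 5.68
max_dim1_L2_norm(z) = 3.97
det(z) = 8.11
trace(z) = 0.81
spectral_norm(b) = 0.90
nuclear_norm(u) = 5.08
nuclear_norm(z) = 6.50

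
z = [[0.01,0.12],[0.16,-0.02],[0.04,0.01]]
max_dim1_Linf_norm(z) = 0.16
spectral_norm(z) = 0.17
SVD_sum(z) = [[-0.01, 0.0], [0.16, -0.02], [0.04, -0.0]] + [[0.02, 0.12], [0.0, 0.0], [0.0, 0.01]]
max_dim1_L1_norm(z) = 0.18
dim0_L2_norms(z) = [0.17, 0.12]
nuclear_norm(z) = 0.29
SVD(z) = [[0.03,  0.99], [-0.97,  0.0], [-0.23,  0.12]] @ diag([0.16584065918053043, 0.12123067170715153]) @ [[-0.99, 0.13], [0.13, 0.99]]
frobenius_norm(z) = 0.21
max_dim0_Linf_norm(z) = 0.16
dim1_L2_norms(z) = [0.12, 0.16, 0.04]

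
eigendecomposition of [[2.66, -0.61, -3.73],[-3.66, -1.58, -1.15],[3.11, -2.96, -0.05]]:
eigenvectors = [[(0.09+0.6j), 0.09-0.60j, (0.33+0j)], [-0.43-0.17j, -0.43+0.17j, (0.85+0j)], [(0.65+0j), 0.65-0.00j, 0.42+0.00j]]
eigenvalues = [(2.31+3.59j), (2.31-3.59j), (-3.58+0j)]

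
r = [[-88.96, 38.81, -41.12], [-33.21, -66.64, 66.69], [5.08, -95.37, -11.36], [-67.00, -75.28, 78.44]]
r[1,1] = -66.64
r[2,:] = [5.08, -95.37, -11.36]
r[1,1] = -66.64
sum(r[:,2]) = 92.65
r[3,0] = -67.0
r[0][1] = 38.81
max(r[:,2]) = 78.44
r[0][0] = -88.96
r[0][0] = -88.96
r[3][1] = -75.28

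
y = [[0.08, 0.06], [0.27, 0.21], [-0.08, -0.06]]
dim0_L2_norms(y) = [0.29, 0.23]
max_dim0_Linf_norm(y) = 0.27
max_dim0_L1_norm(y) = 0.43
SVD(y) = [[-0.27, 0.65], [-0.92, -0.38], [0.27, -0.65]] @ diag([0.3701280107259191, 0.0022925261337548492]) @ [[-0.79, -0.61], [0.61, -0.79]]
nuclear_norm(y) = 0.37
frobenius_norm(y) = 0.37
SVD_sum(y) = [[0.08, 0.06],  [0.27, 0.21],  [-0.08, -0.06]] + [[0.00, -0.0], [-0.00, 0.0], [-0.0, 0.00]]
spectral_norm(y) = 0.37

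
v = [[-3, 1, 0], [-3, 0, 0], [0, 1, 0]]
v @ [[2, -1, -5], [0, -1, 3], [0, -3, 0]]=[[-6, 2, 18], [-6, 3, 15], [0, -1, 3]]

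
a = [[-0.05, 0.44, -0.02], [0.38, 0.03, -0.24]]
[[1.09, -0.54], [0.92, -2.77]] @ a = [[-0.26,0.46,0.11], [-1.10,0.32,0.65]]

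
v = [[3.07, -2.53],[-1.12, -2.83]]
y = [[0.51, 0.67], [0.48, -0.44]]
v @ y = [[0.35,3.17], [-1.93,0.49]]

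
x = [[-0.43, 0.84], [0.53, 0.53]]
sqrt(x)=[[(0.19+0.7j), (0.48-0.45j)], [0.30-0.28j, (0.74+0.18j)]]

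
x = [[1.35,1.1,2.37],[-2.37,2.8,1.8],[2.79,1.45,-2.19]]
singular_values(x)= [4.79, 3.37, 2.39]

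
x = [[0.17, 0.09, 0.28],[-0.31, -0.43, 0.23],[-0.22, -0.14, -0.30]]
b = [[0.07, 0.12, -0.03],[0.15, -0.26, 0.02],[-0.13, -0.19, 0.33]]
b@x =[[-0.02, -0.04, 0.06],[0.1, 0.12, -0.02],[-0.04, 0.02, -0.18]]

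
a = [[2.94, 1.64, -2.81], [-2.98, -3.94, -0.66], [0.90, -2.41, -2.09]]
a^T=[[2.94, -2.98, 0.90],[1.64, -3.94, -2.41],[-2.81, -0.66, -2.09]]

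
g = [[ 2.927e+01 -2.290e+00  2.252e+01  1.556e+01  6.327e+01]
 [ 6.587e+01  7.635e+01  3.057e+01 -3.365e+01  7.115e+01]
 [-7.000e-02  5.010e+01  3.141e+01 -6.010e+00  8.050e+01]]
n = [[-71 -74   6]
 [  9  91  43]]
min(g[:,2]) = 22.52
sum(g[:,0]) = 95.07000000000001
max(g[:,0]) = 65.87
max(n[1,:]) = 91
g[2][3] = -6.01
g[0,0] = 29.27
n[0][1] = -74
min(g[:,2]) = 22.52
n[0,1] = -74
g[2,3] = -6.01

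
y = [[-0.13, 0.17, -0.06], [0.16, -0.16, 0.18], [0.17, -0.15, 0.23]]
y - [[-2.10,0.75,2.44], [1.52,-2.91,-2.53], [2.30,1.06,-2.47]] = [[1.97, -0.58, -2.5], [-1.36, 2.75, 2.71], [-2.13, -1.21, 2.70]]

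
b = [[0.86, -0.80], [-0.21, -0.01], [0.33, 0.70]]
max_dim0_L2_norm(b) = 1.06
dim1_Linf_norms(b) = [0.86, 0.21, 0.7]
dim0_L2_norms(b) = [0.94, 1.06]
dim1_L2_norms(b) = [1.17, 0.21, 0.77]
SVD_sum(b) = [[0.71, -0.92], [-0.07, 0.10], [-0.22, 0.28]] + [[0.15,0.12], [-0.14,-0.11], [0.55,0.42]]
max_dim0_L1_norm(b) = 1.51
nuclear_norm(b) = 1.95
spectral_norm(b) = 1.22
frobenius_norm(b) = 1.42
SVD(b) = [[-0.95,0.26], [0.1,-0.23], [0.29,0.94]] @ diag([1.2171664651729968, 0.7356669056429499]) @ [[-0.61,0.79], [0.79,0.61]]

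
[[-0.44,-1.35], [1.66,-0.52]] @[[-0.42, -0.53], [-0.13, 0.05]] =[[0.36, 0.17],[-0.63, -0.91]]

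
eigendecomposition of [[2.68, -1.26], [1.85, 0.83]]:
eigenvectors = [[0.39+0.51j, (0.39-0.51j)], [(0.77+0j), (0.77-0j)]]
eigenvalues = [(1.76+1.21j), (1.76-1.21j)]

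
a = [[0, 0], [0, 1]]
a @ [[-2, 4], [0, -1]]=[[0, 0], [0, -1]]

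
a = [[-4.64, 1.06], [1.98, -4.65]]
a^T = [[-4.64, 1.98],[1.06, -4.65]]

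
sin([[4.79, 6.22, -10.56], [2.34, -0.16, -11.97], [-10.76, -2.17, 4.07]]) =[[13.19, -4.49, 12.32],[-8.72, 20.82, 7.00],[8.41, 4.92, 13.06]]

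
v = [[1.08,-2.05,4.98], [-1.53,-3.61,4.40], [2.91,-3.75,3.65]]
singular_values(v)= [9.39, 3.19, 1.56]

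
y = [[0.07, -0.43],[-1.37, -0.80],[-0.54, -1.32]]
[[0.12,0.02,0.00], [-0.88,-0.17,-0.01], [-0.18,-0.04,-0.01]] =y @ [[0.74, 0.14, 0.01], [-0.17, -0.03, -0.0]]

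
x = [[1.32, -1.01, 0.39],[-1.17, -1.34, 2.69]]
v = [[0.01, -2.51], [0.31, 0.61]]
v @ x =[[2.95, 3.35, -6.75], [-0.30, -1.13, 1.76]]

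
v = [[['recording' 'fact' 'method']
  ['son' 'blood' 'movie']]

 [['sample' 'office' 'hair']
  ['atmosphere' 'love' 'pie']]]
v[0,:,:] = [['recording', 'fact', 'method'], ['son', 'blood', 'movie']]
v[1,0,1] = 'office'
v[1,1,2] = 'pie'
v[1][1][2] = 'pie'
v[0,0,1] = 'fact'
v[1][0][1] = 'office'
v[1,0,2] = 'hair'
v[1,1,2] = 'pie'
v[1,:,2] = ['hair', 'pie']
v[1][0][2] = 'hair'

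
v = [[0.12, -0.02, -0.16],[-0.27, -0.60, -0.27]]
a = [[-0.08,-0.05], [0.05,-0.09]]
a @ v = [[0.00, 0.03, 0.03], [0.03, 0.05, 0.02]]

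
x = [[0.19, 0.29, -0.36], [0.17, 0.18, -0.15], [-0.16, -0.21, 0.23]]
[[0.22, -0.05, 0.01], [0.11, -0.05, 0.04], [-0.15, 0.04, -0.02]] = x @ [[-0.17, -0.32, 0.2], [0.66, 0.01, 0.21], [-0.16, -0.03, 0.24]]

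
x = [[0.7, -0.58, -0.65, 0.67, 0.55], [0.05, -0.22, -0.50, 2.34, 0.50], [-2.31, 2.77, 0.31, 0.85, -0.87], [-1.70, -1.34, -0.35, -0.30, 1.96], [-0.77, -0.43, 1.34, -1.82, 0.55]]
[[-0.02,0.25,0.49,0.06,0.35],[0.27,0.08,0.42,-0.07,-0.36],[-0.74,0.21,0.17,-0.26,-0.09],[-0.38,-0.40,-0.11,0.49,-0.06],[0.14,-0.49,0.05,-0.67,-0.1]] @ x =[[-1.5, 1.08, 0.49, 0.33, -0.00],[-0.38, 1.24, -0.54, 1.40, -0.51],[-0.39, 1.24, 0.4, 0.38, -1.01],[-0.82, -0.63, 0.16, -1.32, 0.61],[1.17, 1.11, 0.27, -0.63, -1.58]]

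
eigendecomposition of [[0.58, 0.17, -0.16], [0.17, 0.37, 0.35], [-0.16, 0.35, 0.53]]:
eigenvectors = [[-0.37, 0.92, -0.12], [0.72, 0.37, 0.59], [-0.59, -0.13, 0.80]]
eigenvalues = [-0.0, 0.67, 0.81]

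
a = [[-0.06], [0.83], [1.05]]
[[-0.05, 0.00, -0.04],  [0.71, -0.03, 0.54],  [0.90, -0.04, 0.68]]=a @ [[0.86,  -0.04,  0.65]]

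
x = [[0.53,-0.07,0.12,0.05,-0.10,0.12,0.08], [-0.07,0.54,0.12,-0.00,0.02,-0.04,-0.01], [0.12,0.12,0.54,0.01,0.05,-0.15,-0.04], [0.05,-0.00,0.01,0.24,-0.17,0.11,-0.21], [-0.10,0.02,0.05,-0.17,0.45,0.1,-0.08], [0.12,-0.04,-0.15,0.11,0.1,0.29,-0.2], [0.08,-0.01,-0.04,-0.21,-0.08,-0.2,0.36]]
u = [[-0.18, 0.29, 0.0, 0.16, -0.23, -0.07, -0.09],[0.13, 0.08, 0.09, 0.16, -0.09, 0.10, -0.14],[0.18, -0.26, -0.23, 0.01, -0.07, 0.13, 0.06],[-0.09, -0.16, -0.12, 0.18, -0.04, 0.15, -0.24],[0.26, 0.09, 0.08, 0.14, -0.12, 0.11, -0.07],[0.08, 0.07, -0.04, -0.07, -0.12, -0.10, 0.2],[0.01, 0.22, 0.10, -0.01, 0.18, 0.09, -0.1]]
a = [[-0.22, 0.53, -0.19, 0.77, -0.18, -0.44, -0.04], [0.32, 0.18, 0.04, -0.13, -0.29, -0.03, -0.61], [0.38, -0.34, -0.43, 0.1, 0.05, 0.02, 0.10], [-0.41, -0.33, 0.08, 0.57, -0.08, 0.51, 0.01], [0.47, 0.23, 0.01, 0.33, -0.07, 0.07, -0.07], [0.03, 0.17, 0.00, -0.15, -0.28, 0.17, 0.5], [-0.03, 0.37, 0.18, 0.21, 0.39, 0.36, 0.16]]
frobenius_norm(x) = 1.35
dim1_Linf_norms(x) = [0.53, 0.54, 0.54, 0.24, 0.45, 0.29, 0.36]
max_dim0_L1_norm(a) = 2.26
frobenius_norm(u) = 0.98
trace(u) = -0.47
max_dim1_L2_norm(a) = 1.09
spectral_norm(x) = 0.72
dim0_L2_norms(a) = [0.83, 0.87, 0.51, 1.06, 0.6, 0.79, 0.82]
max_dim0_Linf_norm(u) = 0.29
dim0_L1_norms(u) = [0.93, 1.17, 0.66, 0.73, 0.85, 0.75, 0.9]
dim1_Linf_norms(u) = [0.29, 0.16, 0.26, 0.24, 0.26, 0.2, 0.22]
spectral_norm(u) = 0.59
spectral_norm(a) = 1.16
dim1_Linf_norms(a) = [0.77, 0.61, 0.43, 0.57, 0.47, 0.5, 0.39]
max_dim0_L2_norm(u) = 0.5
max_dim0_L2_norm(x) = 0.59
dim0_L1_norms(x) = [1.07, 0.8, 1.03, 0.79, 0.97, 1.01, 0.98]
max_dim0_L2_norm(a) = 1.06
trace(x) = 2.95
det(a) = -0.05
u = a @ x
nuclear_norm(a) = 5.16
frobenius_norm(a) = 2.11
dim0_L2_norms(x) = [0.58, 0.56, 0.59, 0.38, 0.51, 0.43, 0.48]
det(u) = -0.00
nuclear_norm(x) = 2.95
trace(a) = 0.36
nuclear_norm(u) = 2.07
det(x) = 0.00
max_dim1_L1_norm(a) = 2.37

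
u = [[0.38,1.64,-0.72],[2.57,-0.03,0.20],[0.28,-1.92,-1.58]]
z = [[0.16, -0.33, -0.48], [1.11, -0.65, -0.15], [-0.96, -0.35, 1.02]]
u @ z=[[2.57,  -0.94,  -1.16],[0.19,  -0.9,  -1.03],[-0.57,  1.71,  -1.46]]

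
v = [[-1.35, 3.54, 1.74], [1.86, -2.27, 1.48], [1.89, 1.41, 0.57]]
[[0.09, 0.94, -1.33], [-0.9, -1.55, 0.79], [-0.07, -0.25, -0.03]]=v @ [[-0.06, -0.27, 0.2],[0.15, 0.29, -0.25],[-0.3, -0.26, -0.1]]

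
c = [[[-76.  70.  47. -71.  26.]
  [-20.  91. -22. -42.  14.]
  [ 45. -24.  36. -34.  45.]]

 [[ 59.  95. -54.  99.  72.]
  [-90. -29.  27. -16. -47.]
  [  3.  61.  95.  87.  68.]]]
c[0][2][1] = -24.0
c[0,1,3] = -42.0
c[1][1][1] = -29.0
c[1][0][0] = 59.0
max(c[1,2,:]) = 95.0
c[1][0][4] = 72.0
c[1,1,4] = -47.0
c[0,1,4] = 14.0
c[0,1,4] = 14.0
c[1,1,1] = -29.0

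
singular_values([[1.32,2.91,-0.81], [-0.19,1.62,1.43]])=[3.51, 1.81]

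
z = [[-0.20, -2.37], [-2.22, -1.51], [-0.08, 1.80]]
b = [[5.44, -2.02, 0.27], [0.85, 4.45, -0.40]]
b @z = [[3.37, -9.36],[-10.02, -9.45]]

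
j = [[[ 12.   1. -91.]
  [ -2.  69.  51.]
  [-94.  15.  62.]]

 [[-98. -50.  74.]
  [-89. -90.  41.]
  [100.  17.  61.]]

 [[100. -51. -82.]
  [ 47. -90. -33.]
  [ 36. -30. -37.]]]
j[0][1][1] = 69.0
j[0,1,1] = 69.0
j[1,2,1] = 17.0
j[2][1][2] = -33.0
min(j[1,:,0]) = -98.0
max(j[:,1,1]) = 69.0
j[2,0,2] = -82.0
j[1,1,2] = 41.0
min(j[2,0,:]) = -82.0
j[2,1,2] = -33.0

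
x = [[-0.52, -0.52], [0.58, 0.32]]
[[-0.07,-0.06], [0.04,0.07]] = x @ [[-0.03, 0.14], [0.17, -0.02]]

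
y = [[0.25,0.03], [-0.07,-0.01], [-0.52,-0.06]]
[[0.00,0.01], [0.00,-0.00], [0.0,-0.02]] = y@[[-0.00, 0.04], [-0.00, 0.00]]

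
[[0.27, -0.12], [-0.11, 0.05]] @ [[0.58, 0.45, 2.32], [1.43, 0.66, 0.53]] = [[-0.01,0.04,0.56], [0.01,-0.02,-0.23]]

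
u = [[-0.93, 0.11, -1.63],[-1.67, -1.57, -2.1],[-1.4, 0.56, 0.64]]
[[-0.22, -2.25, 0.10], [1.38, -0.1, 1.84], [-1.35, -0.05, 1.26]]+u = [[-1.15, -2.14, -1.53], [-0.29, -1.67, -0.26], [-2.75, 0.51, 1.9]]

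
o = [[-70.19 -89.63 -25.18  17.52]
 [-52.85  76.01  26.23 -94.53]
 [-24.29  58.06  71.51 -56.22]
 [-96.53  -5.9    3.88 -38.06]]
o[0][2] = -25.18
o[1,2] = 26.23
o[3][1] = -5.9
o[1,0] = -52.85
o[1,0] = -52.85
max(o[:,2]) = 71.51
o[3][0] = -96.53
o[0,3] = 17.52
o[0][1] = -89.63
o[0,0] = -70.19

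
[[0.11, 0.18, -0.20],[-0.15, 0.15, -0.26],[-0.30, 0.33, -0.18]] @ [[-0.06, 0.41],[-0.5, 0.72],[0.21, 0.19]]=[[-0.14,0.14], [-0.12,-0.0], [-0.18,0.08]]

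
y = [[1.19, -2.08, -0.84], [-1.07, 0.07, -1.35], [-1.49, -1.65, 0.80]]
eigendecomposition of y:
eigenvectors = [[(0.52+0j),  -0.40-0.50j,  -0.40+0.50j],[(0.61+0j),  -0.19+0.30j,  (-0.19-0.3j)],[(0.6+0j),  (0.68+0j),  (0.68-0j)]]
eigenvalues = [(-2.18+0j), (2.12+0.38j), (2.12-0.38j)]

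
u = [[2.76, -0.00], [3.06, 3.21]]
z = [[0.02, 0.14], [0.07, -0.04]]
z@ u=[[0.48, 0.45], [0.07, -0.13]]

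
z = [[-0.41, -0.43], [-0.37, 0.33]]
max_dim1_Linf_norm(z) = 0.43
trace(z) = -0.08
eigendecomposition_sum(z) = [[-0.49, -0.23], [-0.2, -0.09]] + [[0.08, -0.2], [-0.17, 0.42]]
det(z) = -0.29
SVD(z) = [[-1.00, -0.09], [-0.09, 1.0]] @ diag([0.5948853090330111, 0.4948853090330111]) @ [[0.74, 0.67], [-0.67, 0.74]]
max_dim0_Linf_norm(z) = 0.43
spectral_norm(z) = 0.59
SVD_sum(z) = [[-0.44, -0.40], [-0.04, -0.04]] + [[0.03, -0.03], [-0.33, 0.37]]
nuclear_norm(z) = 1.09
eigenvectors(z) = [[-0.93, 0.43],[-0.38, -0.9]]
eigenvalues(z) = [-0.58, 0.5]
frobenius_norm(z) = 0.77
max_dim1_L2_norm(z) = 0.59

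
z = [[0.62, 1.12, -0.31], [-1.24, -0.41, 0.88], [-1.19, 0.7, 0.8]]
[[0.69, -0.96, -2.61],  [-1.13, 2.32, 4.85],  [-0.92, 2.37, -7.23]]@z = [[4.72, -0.66, -3.15], [-9.35, 1.18, 6.27], [5.09, -7.06, -3.41]]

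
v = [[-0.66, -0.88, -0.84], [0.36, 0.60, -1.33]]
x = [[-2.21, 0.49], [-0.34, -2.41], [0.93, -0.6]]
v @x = [[0.98,2.3], [-2.24,-0.47]]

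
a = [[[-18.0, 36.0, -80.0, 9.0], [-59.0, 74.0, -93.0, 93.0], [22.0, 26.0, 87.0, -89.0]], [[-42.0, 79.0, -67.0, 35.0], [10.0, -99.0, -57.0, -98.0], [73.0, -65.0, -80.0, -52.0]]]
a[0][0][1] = 36.0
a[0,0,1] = 36.0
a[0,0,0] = -18.0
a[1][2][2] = -80.0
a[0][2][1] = 26.0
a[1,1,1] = -99.0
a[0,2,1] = 26.0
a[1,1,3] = -98.0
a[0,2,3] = -89.0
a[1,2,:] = [73.0, -65.0, -80.0, -52.0]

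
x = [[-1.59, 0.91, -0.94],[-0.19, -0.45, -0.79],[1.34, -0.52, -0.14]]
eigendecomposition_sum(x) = [[-0.55+0.02j, (0.2+0.33j), (-0.45-0.27j)], [(-0.5+0.06j), 0.21+0.29j, -0.43-0.21j], [(0.19+0.51j), (0.25-0.29j), -0.11+0.51j]] + [[-0.55-0.02j,  0.20-0.33j,  -0.45+0.27j], [(-0.5-0.06j),  (0.21-0.29j),  (-0.43+0.21j)], [0.19-0.51j,  (0.25+0.29j),  (-0.11-0.51j)]] + [[-0.49-0.00j, (0.52+0j), -0.05-0.00j], [(0.82+0j), (-0.86-0j), 0.08+0.00j], [(0.96+0j), -1.02-0.00j, 0.09+0.00j]]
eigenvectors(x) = [[(-0.59+0j), -0.59-0.00j, -0.36+0.00j], [-0.54+0.05j, -0.54-0.05j, (0.6+0j)], [0.19+0.56j, (0.19-0.56j), (0.71+0j)]]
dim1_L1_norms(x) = [3.44, 1.43, 2.0]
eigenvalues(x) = [(-0.46+0.81j), (-0.46-0.81j), (-1.26+0j)]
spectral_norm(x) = 2.43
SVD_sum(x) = [[-1.73,  0.84,  -0.66], [-0.20,  0.1,  -0.08], [1.12,  -0.54,  0.42]] + [[0.04, -0.1, -0.22], [0.13, -0.35, -0.78], [0.08, -0.22, -0.48]] + [[0.11, 0.17, -0.06], [-0.12, -0.19, 0.07], [0.14, 0.24, -0.08]]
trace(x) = -2.18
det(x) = -1.09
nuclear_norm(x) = 3.91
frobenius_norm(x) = 2.68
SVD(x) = [[-0.84, 0.23, -0.50], [-0.1, 0.83, 0.55], [0.54, 0.51, -0.67]] @ diag([2.4301695566348487, 1.0477011093840098, 0.42976541438405497]) @ [[0.85, -0.41, 0.32], [0.15, -0.41, -0.9], [-0.5, -0.82, 0.29]]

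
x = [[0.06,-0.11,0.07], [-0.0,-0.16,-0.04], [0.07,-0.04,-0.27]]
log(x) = [[(-2.49+0.21j), 0.33+1.48j, -0.23-0.76j],[(-0.01+0.1j), -1.83+3.09j, 0.18+0.03j],[(-0.25-0.6j), (0.15+0.3j), (-1.31+2.99j)]]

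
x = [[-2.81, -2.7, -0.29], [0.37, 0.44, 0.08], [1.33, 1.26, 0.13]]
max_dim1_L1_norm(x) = 5.8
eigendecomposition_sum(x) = [[-2.77, -2.57, -0.24],[0.33, 0.31, 0.03],[1.32, 1.22, 0.11]] + [[-0.04, -0.13, -0.05],  [0.04, 0.13, 0.05],  [0.01, 0.04, 0.01]] + [[0.00,0.0,0.00], [-0.0,-0.00,-0.00], [0.0,0.0,0.0]]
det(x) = -0.00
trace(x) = -2.24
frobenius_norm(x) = 4.36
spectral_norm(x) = 4.36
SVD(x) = [[-0.9, -0.04, 0.44], [0.13, -0.98, 0.18], [0.42, 0.22, 0.88]] @ diag([4.356053044547913, 0.07280389394570391, 0.0012108307910789827]) @ [[0.72, 0.69, 0.07], [0.62, -0.59, -0.52], [0.31, -0.42, 0.85]]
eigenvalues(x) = [-2.35, 0.11, 0.0]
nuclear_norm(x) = 4.43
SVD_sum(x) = [[-2.81, -2.7, -0.29], [0.41, 0.40, 0.04], [1.32, 1.27, 0.14]] + [[-0.0,0.0,0.0], [-0.04,0.04,0.04], [0.01,-0.01,-0.01]] + [[0.00, -0.0, 0.00], [0.0, -0.0, 0.00], [0.0, -0.00, 0.0]]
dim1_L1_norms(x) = [5.8, 0.89, 2.72]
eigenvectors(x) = [[0.90, 0.68, 0.32],[-0.11, -0.71, -0.43],[-0.43, -0.19, 0.85]]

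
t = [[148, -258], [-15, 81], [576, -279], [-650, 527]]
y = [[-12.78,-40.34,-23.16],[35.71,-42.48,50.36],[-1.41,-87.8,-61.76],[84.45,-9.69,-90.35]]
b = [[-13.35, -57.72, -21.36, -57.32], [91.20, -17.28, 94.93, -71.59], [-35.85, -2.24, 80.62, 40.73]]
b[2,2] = 80.62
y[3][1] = -9.69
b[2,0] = -35.85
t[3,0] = -650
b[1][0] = 91.2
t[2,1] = -279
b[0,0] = -13.35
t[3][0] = -650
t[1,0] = -15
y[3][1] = -9.69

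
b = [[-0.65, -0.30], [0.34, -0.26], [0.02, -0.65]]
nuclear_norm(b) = 1.49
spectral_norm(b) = 0.81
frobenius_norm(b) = 1.06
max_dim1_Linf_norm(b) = 0.65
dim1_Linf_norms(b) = [0.65, 0.34, 0.65]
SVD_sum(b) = [[-0.40,-0.5], [0.01,0.01], [-0.31,-0.39]] + [[-0.25, 0.20], [0.33, -0.27], [0.33, -0.26]]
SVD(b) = [[-0.79, 0.47], [0.01, -0.63], [-0.61, -0.62]] @ diag([0.8094339147551491, 0.6807471906986867]) @ [[0.63, 0.78], [-0.78, 0.63]]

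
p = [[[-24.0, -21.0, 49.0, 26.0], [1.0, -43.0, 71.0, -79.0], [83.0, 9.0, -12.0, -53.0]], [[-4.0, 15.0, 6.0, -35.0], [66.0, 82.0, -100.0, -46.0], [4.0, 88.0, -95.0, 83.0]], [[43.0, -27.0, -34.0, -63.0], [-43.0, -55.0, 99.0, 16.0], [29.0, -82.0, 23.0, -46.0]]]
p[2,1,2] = 99.0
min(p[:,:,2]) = -100.0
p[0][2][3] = -53.0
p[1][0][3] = -35.0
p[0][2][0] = 83.0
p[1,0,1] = 15.0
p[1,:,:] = [[-4.0, 15.0, 6.0, -35.0], [66.0, 82.0, -100.0, -46.0], [4.0, 88.0, -95.0, 83.0]]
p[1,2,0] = 4.0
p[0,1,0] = 1.0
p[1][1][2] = -100.0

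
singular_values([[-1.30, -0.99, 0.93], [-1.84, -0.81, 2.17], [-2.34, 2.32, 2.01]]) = [4.56, 2.5, 0.38]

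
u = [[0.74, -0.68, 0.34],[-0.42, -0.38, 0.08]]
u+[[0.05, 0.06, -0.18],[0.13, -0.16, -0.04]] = [[0.79, -0.62, 0.16], [-0.29, -0.54, 0.04]]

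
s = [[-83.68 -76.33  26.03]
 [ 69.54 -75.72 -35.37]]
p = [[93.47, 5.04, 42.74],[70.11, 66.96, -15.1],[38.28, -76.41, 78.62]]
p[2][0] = 38.28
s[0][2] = 26.03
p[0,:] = [93.47, 5.04, 42.74]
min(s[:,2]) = -35.37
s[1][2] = -35.37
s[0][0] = -83.68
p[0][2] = 42.74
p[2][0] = 38.28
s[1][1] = -75.72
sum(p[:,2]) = 106.26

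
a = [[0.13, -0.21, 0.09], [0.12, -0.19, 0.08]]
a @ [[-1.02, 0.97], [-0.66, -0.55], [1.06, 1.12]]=[[0.1, 0.34],[0.09, 0.31]]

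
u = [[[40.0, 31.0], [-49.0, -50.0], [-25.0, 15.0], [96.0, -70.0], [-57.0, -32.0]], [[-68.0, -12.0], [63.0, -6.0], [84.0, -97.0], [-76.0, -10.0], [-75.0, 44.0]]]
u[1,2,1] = -97.0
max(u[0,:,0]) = 96.0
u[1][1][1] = -6.0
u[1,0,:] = [-68.0, -12.0]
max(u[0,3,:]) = 96.0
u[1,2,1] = -97.0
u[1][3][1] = -10.0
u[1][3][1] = -10.0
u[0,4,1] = -32.0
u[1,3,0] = -76.0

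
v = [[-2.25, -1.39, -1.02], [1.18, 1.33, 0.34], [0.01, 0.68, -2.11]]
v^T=[[-2.25,1.18,0.01], [-1.39,1.33,0.68], [-1.02,0.34,-2.11]]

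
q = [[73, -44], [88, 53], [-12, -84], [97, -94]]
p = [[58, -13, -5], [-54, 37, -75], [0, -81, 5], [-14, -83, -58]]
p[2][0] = 0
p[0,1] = -13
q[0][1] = -44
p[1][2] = -75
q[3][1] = -94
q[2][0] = -12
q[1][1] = 53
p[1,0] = -54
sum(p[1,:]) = -92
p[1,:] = [-54, 37, -75]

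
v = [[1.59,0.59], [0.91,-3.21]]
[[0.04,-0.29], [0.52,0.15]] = v @ [[0.08, -0.15],[-0.14, -0.09]]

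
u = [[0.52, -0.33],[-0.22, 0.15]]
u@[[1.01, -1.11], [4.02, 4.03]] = [[-0.80, -1.91],[0.38, 0.85]]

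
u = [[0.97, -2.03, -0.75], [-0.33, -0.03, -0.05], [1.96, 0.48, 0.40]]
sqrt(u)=[[1.09, -1.26, -0.43], [-0.19, -0.19, -0.15], [1.08, 2.07, 1.08]]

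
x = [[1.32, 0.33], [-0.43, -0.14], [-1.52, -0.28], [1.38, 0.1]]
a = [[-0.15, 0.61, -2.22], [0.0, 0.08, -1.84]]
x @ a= [[-0.2,0.83,-3.54], [0.06,-0.27,1.21], [0.23,-0.95,3.89], [-0.21,0.85,-3.25]]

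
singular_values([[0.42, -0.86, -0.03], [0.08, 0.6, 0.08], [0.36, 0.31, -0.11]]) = [1.11, 0.52, 0.11]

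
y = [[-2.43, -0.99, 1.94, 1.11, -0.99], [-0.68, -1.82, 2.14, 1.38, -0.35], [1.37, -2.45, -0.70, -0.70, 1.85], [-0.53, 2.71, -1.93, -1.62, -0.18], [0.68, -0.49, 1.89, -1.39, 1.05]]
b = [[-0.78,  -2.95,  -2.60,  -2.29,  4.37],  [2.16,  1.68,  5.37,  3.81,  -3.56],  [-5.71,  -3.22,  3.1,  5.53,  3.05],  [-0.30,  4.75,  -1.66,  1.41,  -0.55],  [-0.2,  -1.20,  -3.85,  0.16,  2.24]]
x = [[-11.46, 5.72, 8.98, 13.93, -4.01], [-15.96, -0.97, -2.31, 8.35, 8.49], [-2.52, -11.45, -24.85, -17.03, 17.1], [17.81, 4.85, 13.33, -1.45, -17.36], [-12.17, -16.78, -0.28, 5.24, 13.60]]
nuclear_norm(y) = 13.57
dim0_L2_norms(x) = [29.29, 21.68, 29.69, 24.15, 29.44]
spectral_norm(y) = 5.58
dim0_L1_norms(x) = [59.92, 39.77, 49.75, 46.0, 60.56]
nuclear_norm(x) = 98.20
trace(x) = -25.13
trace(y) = -5.52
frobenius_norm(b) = 15.67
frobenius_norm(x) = 60.49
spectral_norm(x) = 47.81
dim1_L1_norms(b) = [12.99, 16.58, 20.61, 8.67, 7.65]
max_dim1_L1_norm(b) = 20.61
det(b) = -1580.08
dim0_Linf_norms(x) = [17.81, 16.78, 24.85, 17.03, 17.36]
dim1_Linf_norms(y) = [2.43, 2.14, 2.45, 2.71, 1.89]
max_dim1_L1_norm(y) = 7.46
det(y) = -1.21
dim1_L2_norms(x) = [21.33, 20.07, 36.57, 28.67, 25.34]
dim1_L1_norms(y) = [7.46, 6.37, 7.07, 6.97, 5.5]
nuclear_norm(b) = 29.24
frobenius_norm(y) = 7.54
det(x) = 1921.88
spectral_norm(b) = 10.77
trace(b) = 7.65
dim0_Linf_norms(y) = [2.43, 2.71, 2.14, 1.62, 1.85]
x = y @ b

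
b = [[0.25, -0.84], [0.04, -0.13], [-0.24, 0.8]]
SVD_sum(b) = [[0.25, -0.84], [0.04, -0.13], [-0.24, 0.80]] + [[-0.0, -0.0],[0.0, 0.0],[-0.0, -0.00]]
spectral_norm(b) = 1.22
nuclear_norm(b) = 1.22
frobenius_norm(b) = 1.22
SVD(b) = [[-0.72, 0.58],[-0.11, -0.64],[0.69, 0.51]] @ diag([1.2182762530298226, 0.0017237469701780698]) @ [[-0.29, 0.96], [-0.96, -0.29]]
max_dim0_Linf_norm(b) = 0.84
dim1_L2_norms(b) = [0.88, 0.14, 0.84]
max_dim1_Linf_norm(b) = 0.84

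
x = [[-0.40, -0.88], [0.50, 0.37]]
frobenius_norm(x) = 1.15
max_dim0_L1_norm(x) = 1.25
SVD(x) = [[-0.85,0.52], [0.52,0.85]] @ diag([1.1194938989538017, 0.2608321494854792]) @ [[0.54, 0.84],[0.84, -0.54]]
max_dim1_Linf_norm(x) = 0.88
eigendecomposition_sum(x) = [[(-0.2+0.26j), -0.44-0.01j], [0.25+0.01j, 0.19+0.28j]] + [[(-0.2-0.26j), (-0.44+0.01j)], [(0.25-0.01j), (0.19-0.28j)]]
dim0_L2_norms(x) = [0.64, 0.95]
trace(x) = -0.03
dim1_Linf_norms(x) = [0.88, 0.5]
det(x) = 0.29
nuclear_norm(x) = 1.38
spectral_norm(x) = 1.12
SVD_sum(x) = [[-0.51, -0.81], [0.31, 0.49]] + [[0.11, -0.07], [0.19, -0.12]]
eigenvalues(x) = [(-0.02+0.54j), (-0.02-0.54j)]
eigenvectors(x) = [[(0.8+0j), (0.8-0j)], [-0.35-0.49j, (-0.35+0.49j)]]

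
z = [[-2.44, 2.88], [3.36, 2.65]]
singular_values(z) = [4.29, 3.76]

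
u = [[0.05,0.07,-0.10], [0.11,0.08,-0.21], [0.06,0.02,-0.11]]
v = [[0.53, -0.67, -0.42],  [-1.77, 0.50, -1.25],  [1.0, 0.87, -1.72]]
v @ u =[[-0.07, -0.02, 0.13],[-0.11, -0.11, 0.21],[0.04, 0.11, -0.09]]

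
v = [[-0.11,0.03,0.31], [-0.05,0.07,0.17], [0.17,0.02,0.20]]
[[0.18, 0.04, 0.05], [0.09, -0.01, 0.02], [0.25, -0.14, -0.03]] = v @ [[0.57,-0.69,-0.25],[-0.22,-0.41,-0.11],[0.81,-0.08,0.07]]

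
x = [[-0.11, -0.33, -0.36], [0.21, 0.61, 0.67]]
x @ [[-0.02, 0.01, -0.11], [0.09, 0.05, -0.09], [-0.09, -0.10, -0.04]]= [[0.0, 0.02, 0.06],  [-0.01, -0.03, -0.10]]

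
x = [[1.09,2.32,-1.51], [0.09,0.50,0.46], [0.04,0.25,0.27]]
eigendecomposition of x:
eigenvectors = [[-0.99, -0.91, 0.93],[-0.15, 0.35, -0.33],[-0.07, 0.2, 0.17]]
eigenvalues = [1.33, 0.53, 0.01]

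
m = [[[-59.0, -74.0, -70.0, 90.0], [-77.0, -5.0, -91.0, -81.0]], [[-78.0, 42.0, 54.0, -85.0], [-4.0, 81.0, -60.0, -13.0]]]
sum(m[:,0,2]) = -16.0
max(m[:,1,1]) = 81.0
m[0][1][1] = -5.0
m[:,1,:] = [[-77.0, -5.0, -91.0, -81.0], [-4.0, 81.0, -60.0, -13.0]]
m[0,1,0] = -77.0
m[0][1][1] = -5.0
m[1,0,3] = -85.0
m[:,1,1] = [-5.0, 81.0]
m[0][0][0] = -59.0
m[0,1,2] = -91.0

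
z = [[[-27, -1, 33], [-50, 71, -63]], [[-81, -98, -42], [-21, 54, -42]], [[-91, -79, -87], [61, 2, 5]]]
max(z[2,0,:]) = -79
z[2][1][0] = 61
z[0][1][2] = -63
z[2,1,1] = 2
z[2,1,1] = 2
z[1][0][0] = -81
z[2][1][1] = 2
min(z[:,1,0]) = -50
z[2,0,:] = [-91, -79, -87]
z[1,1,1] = 54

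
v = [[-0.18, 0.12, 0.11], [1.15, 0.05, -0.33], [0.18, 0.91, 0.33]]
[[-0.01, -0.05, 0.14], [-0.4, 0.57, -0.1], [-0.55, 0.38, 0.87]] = v @ [[-0.42, 0.62, -0.07],  [-0.40, 0.14, 0.9],  [-0.32, 0.44, 0.19]]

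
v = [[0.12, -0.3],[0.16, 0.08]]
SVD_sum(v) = [[0.11, -0.30], [-0.01, 0.02]] + [[0.01, 0.0], [0.17, 0.06]]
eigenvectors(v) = [[(0.81+0j), (0.81-0j)],  [0.05-0.59j, 0.05+0.59j]]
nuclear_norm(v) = 0.50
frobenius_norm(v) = 0.37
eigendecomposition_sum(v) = [[(0.06+0.1j),  -0.15+0.07j], [0.08-0.04j,  0.04+0.11j]] + [[0.06-0.10j, (-0.15-0.07j)], [(0.08+0.04j), 0.04-0.11j]]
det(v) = 0.06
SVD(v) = [[-1.0, 0.07], [0.07, 1.0]] @ diag([0.32359982297249423, 0.17799762518688386]) @ [[-0.34, 0.94],[0.94, 0.34]]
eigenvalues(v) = [(0.1+0.22j), (0.1-0.22j)]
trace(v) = 0.20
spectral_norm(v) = 0.32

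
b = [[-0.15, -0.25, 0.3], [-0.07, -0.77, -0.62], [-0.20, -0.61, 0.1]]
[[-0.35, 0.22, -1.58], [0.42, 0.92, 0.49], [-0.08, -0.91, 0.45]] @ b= [[0.35,0.88,-0.4],[-0.23,-1.11,-0.40],[-0.01,0.45,0.59]]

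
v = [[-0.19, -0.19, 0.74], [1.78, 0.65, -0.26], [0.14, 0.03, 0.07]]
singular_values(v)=[1.95, 0.7, 0.01]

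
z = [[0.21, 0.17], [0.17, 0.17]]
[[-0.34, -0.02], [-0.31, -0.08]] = z@[[-0.61, 1.52], [-1.24, -2.02]]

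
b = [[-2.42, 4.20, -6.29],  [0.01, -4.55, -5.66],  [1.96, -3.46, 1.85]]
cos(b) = [[6.5, -3.23, 10.93], [2.16, -0.2, 3.36], [-1.96, 0.45, -1.58]]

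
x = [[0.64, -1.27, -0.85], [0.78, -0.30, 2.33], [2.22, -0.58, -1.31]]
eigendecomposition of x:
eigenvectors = [[0.10-0.52j, 0.10+0.52j, (-0.27+0j)], [-0.69+0.00j, (-0.69-0j), (-0.81+0j)], [(-0.21-0.45j), -0.21+0.45j, (0.52+0j)]]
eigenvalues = [(0.29+2.1j), (0.29-2.1j), (-1.55+0j)]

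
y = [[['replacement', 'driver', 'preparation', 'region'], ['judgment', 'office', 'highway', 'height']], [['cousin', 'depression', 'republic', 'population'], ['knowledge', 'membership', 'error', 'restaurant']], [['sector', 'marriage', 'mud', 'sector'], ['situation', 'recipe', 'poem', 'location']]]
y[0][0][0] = 'replacement'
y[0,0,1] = 'driver'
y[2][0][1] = 'marriage'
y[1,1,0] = 'knowledge'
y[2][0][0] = 'sector'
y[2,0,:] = ['sector', 'marriage', 'mud', 'sector']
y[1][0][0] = 'cousin'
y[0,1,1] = 'office'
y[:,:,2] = [['preparation', 'highway'], ['republic', 'error'], ['mud', 'poem']]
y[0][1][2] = 'highway'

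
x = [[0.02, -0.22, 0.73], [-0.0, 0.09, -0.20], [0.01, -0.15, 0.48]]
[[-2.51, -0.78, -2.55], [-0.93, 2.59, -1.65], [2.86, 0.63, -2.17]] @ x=[[-0.08, 0.86, -2.90], [-0.04, 0.69, -1.99], [0.04, -0.25, 0.92]]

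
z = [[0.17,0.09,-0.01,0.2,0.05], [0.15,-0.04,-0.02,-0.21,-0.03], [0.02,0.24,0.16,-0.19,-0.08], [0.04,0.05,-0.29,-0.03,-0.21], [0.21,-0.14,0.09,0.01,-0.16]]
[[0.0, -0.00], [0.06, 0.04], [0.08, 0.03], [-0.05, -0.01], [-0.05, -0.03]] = z@[[0.15, 0.07],  [0.21, 0.08],  [0.01, -0.06],  [-0.29, -0.17],  [0.33, 0.19]]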